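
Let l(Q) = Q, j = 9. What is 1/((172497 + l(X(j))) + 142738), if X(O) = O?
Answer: 1/315244 ≈ 3.1721e-6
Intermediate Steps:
1/((172497 + l(X(j))) + 142738) = 1/((172497 + 9) + 142738) = 1/(172506 + 142738) = 1/315244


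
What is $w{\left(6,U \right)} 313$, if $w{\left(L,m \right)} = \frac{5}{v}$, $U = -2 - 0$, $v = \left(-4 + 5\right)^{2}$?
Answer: $1565$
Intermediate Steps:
$v = 1$ ($v = 1^{2} = 1$)
$U = -2$ ($U = -2 + 0 = -2$)
$w{\left(L,m \right)} = 5$ ($w{\left(L,m \right)} = \frac{5}{1} = 5 \cdot 1 = 5$)
$w{\left(6,U \right)} 313 = 5 \cdot 313 = 1565$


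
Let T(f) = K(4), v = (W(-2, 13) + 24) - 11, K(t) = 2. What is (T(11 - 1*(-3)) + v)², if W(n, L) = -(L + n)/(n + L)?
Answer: 196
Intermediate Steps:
W(n, L) = -1 (W(n, L) = -(L + n)/(L + n) = -1*1 = -1)
v = 12 (v = (-1 + 24) - 11 = 23 - 11 = 12)
T(f) = 2
(T(11 - 1*(-3)) + v)² = (2 + 12)² = 14² = 196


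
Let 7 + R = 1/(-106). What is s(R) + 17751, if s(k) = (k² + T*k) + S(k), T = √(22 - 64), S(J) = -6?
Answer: 199934869/11236 - 743*I*√42/106 ≈ 17794.0 - 45.426*I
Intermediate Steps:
R = -743/106 (R = -7 + 1/(-106) = -7 - 1/106 = -743/106 ≈ -7.0094)
T = I*√42 (T = √(-42) = I*√42 ≈ 6.4807*I)
s(k) = -6 + k² + I*k*√42 (s(k) = (k² + (I*√42)*k) - 6 = (k² + I*k*√42) - 6 = -6 + k² + I*k*√42)
s(R) + 17751 = (-6 + (-743/106)² + I*(-743/106)*√42) + 17751 = (-6 + 552049/11236 - 743*I*√42/106) + 17751 = (484633/11236 - 743*I*√42/106) + 17751 = 199934869/11236 - 743*I*√42/106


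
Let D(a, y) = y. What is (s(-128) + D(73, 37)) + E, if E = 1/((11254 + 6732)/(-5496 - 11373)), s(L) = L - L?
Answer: 648613/17986 ≈ 36.062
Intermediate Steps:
s(L) = 0
E = -16869/17986 (E = 1/(17986/(-16869)) = 1/(17986*(-1/16869)) = 1/(-17986/16869) = -16869/17986 ≈ -0.93790)
(s(-128) + D(73, 37)) + E = (0 + 37) - 16869/17986 = 37 - 16869/17986 = 648613/17986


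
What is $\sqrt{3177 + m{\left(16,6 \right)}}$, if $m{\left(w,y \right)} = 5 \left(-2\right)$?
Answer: $\sqrt{3167} \approx 56.276$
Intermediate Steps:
$m{\left(w,y \right)} = -10$
$\sqrt{3177 + m{\left(16,6 \right)}} = \sqrt{3177 - 10} = \sqrt{3167}$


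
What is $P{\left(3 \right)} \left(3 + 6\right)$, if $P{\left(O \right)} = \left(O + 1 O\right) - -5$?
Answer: $99$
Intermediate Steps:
$P{\left(O \right)} = 5 + 2 O$ ($P{\left(O \right)} = \left(O + O\right) + 5 = 2 O + 5 = 5 + 2 O$)
$P{\left(3 \right)} \left(3 + 6\right) = \left(5 + 2 \cdot 3\right) \left(3 + 6\right) = \left(5 + 6\right) 9 = 11 \cdot 9 = 99$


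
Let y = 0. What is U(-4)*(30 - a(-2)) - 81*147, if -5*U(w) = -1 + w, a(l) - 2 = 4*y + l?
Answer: -11877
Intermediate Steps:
a(l) = 2 + l (a(l) = 2 + (4*0 + l) = 2 + (0 + l) = 2 + l)
U(w) = ⅕ - w/5 (U(w) = -(-1 + w)/5 = ⅕ - w/5)
U(-4)*(30 - a(-2)) - 81*147 = (⅕ - ⅕*(-4))*(30 - (2 - 2)) - 81*147 = (⅕ + ⅘)*(30 - 1*0) - 11907 = 1*(30 + 0) - 11907 = 1*30 - 11907 = 30 - 11907 = -11877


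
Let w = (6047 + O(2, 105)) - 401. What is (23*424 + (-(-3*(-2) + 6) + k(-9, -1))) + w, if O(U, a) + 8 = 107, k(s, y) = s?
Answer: 15476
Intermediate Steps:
O(U, a) = 99 (O(U, a) = -8 + 107 = 99)
w = 5745 (w = (6047 + 99) - 401 = 6146 - 401 = 5745)
(23*424 + (-(-3*(-2) + 6) + k(-9, -1))) + w = (23*424 + (-(-3*(-2) + 6) - 9)) + 5745 = (9752 + (-(6 + 6) - 9)) + 5745 = (9752 + (-1*12 - 9)) + 5745 = (9752 + (-12 - 9)) + 5745 = (9752 - 21) + 5745 = 9731 + 5745 = 15476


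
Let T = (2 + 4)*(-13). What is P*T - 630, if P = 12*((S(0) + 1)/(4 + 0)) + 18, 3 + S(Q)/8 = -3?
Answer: 8964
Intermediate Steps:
S(Q) = -48 (S(Q) = -24 + 8*(-3) = -24 - 24 = -48)
P = -123 (P = 12*((-48 + 1)/(4 + 0)) + 18 = 12*(-47/4) + 18 = -141 + 18 = -123)
T = -78 (T = 6*(-13) = -78)
P*T - 630 = -123*(-78) - 630 = 9594 - 630 = 8964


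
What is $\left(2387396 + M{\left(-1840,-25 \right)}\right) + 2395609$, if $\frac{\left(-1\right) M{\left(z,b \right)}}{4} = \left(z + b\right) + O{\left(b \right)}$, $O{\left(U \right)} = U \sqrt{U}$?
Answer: $4790465 + 500 i \approx 4.7905 \cdot 10^{6} + 500.0 i$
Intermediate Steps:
$O{\left(U \right)} = U^{\frac{3}{2}}$
$M{\left(z,b \right)} = - 4 b - 4 z - 4 b^{\frac{3}{2}}$ ($M{\left(z,b \right)} = - 4 \left(\left(z + b\right) + b^{\frac{3}{2}}\right) = - 4 \left(\left(b + z\right) + b^{\frac{3}{2}}\right) = - 4 \left(b + z + b^{\frac{3}{2}}\right) = - 4 b - 4 z - 4 b^{\frac{3}{2}}$)
$\left(2387396 + M{\left(-1840,-25 \right)}\right) + 2395609 = \left(2387396 - \left(-7460 - 500 i\right)\right) + 2395609 = \left(2387396 + \left(100 + 7360 - 4 \left(- 125 i\right)\right)\right) + 2395609 = \left(2387396 + \left(100 + 7360 + 500 i\right)\right) + 2395609 = \left(2387396 + \left(7460 + 500 i\right)\right) + 2395609 = \left(2394856 + 500 i\right) + 2395609 = 4790465 + 500 i$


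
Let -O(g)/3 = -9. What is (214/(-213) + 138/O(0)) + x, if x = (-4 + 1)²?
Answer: 8375/639 ≈ 13.106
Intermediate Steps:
O(g) = 27 (O(g) = -3*(-9) = 27)
x = 9 (x = (-3)² = 9)
(214/(-213) + 138/O(0)) + x = (214/(-213) + 138/27) + 9 = (214*(-1/213) + 138*(1/27)) + 9 = (-214/213 + 46/9) + 9 = 2624/639 + 9 = 8375/639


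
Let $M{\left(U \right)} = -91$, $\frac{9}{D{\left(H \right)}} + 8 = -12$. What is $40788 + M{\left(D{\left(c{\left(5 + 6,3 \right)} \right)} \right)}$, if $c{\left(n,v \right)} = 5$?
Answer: $40697$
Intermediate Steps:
$D{\left(H \right)} = - \frac{9}{20}$ ($D{\left(H \right)} = \frac{9}{-8 - 12} = \frac{9}{-20} = 9 \left(- \frac{1}{20}\right) = - \frac{9}{20}$)
$40788 + M{\left(D{\left(c{\left(5 + 6,3 \right)} \right)} \right)} = 40788 - 91 = 40697$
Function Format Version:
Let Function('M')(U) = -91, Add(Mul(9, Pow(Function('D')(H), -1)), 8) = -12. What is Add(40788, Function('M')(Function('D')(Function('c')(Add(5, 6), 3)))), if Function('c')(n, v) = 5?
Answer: 40697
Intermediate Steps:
Function('D')(H) = Rational(-9, 20) (Function('D')(H) = Mul(9, Pow(Add(-8, -12), -1)) = Mul(9, Pow(-20, -1)) = Mul(9, Rational(-1, 20)) = Rational(-9, 20))
Add(40788, Function('M')(Function('D')(Function('c')(Add(5, 6), 3)))) = Add(40788, -91) = 40697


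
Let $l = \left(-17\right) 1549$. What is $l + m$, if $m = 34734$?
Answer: $8401$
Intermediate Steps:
$l = -26333$
$l + m = -26333 + 34734 = 8401$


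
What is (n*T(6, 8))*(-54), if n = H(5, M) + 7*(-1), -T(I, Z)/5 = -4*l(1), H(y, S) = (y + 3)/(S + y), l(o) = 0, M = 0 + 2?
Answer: 0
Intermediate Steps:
M = 2
H(y, S) = (3 + y)/(S + y)
T(I, Z) = 0 (T(I, Z) = -(-20)*0 = -5*0 = 0)
n = -41/7 (n = (3 + 5)/(2 + 5) + 7*(-1) = 8/7 - 7 = -41/7 ≈ -5.8571)
(n*T(6, 8))*(-54) = -41/7*0*(-54) = 0*(-54) = 0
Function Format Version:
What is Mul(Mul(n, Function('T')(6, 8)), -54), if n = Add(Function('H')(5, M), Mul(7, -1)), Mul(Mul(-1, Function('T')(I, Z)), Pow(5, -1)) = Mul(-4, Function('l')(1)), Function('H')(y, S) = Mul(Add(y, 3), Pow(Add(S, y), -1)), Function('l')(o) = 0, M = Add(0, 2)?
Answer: 0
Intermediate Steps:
M = 2
Function('H')(y, S) = Mul(Pow(Add(S, y), -1), Add(3, y)) (Function('H')(y, S) = Mul(Add(3, y), Pow(Add(S, y), -1)) = Mul(Pow(Add(S, y), -1), Add(3, y)))
Function('T')(I, Z) = 0 (Function('T')(I, Z) = Mul(-5, Mul(-4, 0)) = Mul(-5, 0) = 0)
n = Rational(-41, 7) (n = Add(Mul(Pow(Add(2, 5), -1), Add(3, 5)), Mul(7, -1)) = Add(Mul(Pow(7, -1), 8), -7) = Add(Mul(Rational(1, 7), 8), -7) = Add(Rational(8, 7), -7) = Rational(-41, 7) ≈ -5.8571)
Mul(Mul(n, Function('T')(6, 8)), -54) = Mul(Mul(Rational(-41, 7), 0), -54) = Mul(0, -54) = 0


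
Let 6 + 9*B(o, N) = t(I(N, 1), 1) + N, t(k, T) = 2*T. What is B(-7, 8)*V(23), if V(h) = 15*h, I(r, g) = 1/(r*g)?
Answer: 460/3 ≈ 153.33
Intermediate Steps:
I(r, g) = 1/(g*r)
B(o, N) = -4/9 + N/9 (B(o, N) = -⅔ + (2*1 + N)/9 = -⅔ + (2 + N)/9 = -⅔ + (2/9 + N/9) = -4/9 + N/9)
B(-7, 8)*V(23) = (-4/9 + (⅑)*8)*(15*23) = (-4/9 + 8/9)*345 = (4/9)*345 = 460/3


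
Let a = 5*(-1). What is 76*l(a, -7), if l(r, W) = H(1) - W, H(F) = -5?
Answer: 152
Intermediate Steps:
a = -5
l(r, W) = -5 - W
76*l(a, -7) = 76*(-5 - 1*(-7)) = 76*(-5 + 7) = 76*2 = 152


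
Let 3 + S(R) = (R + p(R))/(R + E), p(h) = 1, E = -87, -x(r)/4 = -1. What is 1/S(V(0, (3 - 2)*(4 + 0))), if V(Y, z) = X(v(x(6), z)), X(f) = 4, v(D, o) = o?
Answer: -83/254 ≈ -0.32677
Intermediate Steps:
x(r) = 4 (x(r) = -4*(-1) = 4)
V(Y, z) = 4
S(R) = -3 + (1 + R)/(-87 + R) (S(R) = -3 + (R + 1)/(R - 87) = -3 + (1 + R)/(-87 + R))
1/S(V(0, (3 - 2)*(4 + 0))) = 1/(2*(131 - 1*4)/(-87 + 4)) = 1/(2*(131 - 4)/(-83)) = 1/(2*(-1/83)*127) = 1/(-254/83) = -83/254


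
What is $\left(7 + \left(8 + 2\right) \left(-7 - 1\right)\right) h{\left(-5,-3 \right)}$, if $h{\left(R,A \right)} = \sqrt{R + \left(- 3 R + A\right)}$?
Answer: $- 73 \sqrt{7} \approx -193.14$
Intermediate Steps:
$h{\left(R,A \right)} = \sqrt{A - 2 R}$ ($h{\left(R,A \right)} = \sqrt{R + \left(A - 3 R\right)} = \sqrt{A - 2 R}$)
$\left(7 + \left(8 + 2\right) \left(-7 - 1\right)\right) h{\left(-5,-3 \right)} = \left(7 + \left(8 + 2\right) \left(-7 - 1\right)\right) \sqrt{-3 - -10} = \left(7 + 10 \left(-8\right)\right) \sqrt{-3 + 10} = \left(7 - 80\right) \sqrt{7} = - 73 \sqrt{7}$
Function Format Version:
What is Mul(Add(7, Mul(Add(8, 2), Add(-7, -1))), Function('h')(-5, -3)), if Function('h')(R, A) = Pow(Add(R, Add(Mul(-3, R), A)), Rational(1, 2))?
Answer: Mul(-73, Pow(7, Rational(1, 2))) ≈ -193.14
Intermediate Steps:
Function('h')(R, A) = Pow(Add(A, Mul(-2, R)), Rational(1, 2)) (Function('h')(R, A) = Pow(Add(R, Add(A, Mul(-3, R))), Rational(1, 2)) = Pow(Add(A, Mul(-2, R)), Rational(1, 2)))
Mul(Add(7, Mul(Add(8, 2), Add(-7, -1))), Function('h')(-5, -3)) = Mul(Add(7, Mul(Add(8, 2), Add(-7, -1))), Pow(Add(-3, Mul(-2, -5)), Rational(1, 2))) = Mul(Add(7, Mul(10, -8)), Pow(Add(-3, 10), Rational(1, 2))) = Mul(Add(7, -80), Pow(7, Rational(1, 2))) = Mul(-73, Pow(7, Rational(1, 2)))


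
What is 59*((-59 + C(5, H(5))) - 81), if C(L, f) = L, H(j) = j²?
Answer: -7965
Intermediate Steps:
59*((-59 + C(5, H(5))) - 81) = 59*((-59 + 5) - 81) = 59*(-54 - 81) = 59*(-135) = -7965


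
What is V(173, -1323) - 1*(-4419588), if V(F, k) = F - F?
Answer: 4419588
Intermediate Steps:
V(F, k) = 0
V(173, -1323) - 1*(-4419588) = 0 - 1*(-4419588) = 0 + 4419588 = 4419588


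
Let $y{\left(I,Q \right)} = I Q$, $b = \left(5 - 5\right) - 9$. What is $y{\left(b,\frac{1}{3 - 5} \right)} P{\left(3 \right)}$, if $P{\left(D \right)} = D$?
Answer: $\frac{27}{2} \approx 13.5$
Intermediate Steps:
$b = -9$ ($b = \left(5 - 5\right) - 9 = 0 - 9 = -9$)
$y{\left(b,\frac{1}{3 - 5} \right)} P{\left(3 \right)} = - \frac{9}{3 - 5} \cdot 3 = - \frac{9}{-2} \cdot 3 = \left(-9\right) \left(- \frac{1}{2}\right) 3 = \frac{9}{2} \cdot 3 = \frac{27}{2}$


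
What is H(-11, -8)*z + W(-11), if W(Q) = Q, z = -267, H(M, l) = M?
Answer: 2926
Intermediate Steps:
H(-11, -8)*z + W(-11) = -11*(-267) - 11 = 2937 - 11 = 2926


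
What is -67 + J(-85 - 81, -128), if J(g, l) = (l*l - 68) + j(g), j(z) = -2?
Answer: 16247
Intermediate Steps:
J(g, l) = -70 + l² (J(g, l) = (l*l - 68) - 2 = (l² - 68) - 2 = (-68 + l²) - 2 = -70 + l²)
-67 + J(-85 - 81, -128) = -67 + (-70 + (-128)²) = -67 + (-70 + 16384) = -67 + 16314 = 16247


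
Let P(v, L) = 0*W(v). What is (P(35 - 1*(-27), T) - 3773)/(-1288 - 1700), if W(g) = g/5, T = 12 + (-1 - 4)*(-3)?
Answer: 3773/2988 ≈ 1.2627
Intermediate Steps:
T = 27 (T = 12 - 5*(-3) = 12 + 15 = 27)
W(g) = g/5 (W(g) = g*(1/5) = g/5)
P(v, L) = 0 (P(v, L) = 0*(v/5) = 0)
(P(35 - 1*(-27), T) - 3773)/(-1288 - 1700) = (0 - 3773)/(-1288 - 1700) = -3773/(-2988) = -3773*(-1/2988) = 3773/2988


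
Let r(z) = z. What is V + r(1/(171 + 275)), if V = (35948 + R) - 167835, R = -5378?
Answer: -61220189/446 ≈ -1.3727e+5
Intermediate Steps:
V = -137265 (V = (35948 - 5378) - 167835 = 30570 - 167835 = -137265)
V + r(1/(171 + 275)) = -137265 + 1/(171 + 275) = -137265 + 1/446 = -61220189/446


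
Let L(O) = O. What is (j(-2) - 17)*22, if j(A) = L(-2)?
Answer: -418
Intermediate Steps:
j(A) = -2
(j(-2) - 17)*22 = (-2 - 17)*22 = -19*22 = -418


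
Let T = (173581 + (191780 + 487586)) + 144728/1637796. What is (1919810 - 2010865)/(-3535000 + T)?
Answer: 7456475739/219632776523 ≈ 0.033950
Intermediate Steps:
T = 349238332385/409449 (T = (173581 + 679366) + 144728*(1/1637796) = 852947 + 36182/409449 = 349238332385/409449 ≈ 8.5295e+5)
(1919810 - 2010865)/(-3535000 + T) = (1919810 - 2010865)/(-3535000 + 349238332385/409449) = -91055/(-1098163882615/409449) = -91055*(-409449/1098163882615) = 7456475739/219632776523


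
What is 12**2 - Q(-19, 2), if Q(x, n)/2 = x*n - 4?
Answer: 228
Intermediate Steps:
Q(x, n) = -8 + 2*n*x (Q(x, n) = 2*(x*n - 4) = 2*(n*x - 4) = 2*(-4 + n*x) = -8 + 2*n*x)
12**2 - Q(-19, 2) = 12**2 - (-8 + 2*2*(-19)) = 144 - (-8 - 76) = 144 - 1*(-84) = 144 + 84 = 228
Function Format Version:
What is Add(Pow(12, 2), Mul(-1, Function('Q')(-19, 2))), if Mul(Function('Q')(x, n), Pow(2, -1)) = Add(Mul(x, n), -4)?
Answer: 228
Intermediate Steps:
Function('Q')(x, n) = Add(-8, Mul(2, n, x)) (Function('Q')(x, n) = Mul(2, Add(Mul(x, n), -4)) = Mul(2, Add(Mul(n, x), -4)) = Mul(2, Add(-4, Mul(n, x))) = Add(-8, Mul(2, n, x)))
Add(Pow(12, 2), Mul(-1, Function('Q')(-19, 2))) = Add(Pow(12, 2), Mul(-1, Add(-8, Mul(2, 2, -19)))) = Add(144, Mul(-1, Add(-8, -76))) = Add(144, Mul(-1, -84)) = Add(144, 84) = 228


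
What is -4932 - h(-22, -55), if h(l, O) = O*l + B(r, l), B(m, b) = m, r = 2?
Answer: -6144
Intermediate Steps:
h(l, O) = 2 + O*l (h(l, O) = O*l + 2 = 2 + O*l)
-4932 - h(-22, -55) = -4932 - (2 - 55*(-22)) = -4932 - (2 + 1210) = -4932 - 1*1212 = -4932 - 1212 = -6144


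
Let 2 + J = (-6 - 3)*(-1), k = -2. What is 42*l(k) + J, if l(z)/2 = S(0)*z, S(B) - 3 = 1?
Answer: -665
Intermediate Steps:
S(B) = 4 (S(B) = 3 + 1 = 4)
J = 7 (J = -2 + (-6 - 3)*(-1) = -2 - 9*(-1) = -2 + 9 = 7)
l(z) = 8*z (l(z) = 2*(4*z) = 8*z)
42*l(k) + J = 42*(8*(-2)) + 7 = 42*(-16) + 7 = -672 + 7 = -665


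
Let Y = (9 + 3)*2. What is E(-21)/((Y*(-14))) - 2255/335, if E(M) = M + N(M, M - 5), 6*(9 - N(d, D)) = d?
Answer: -301933/45024 ≈ -6.7060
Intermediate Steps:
N(d, D) = 9 - d/6
E(M) = 9 + 5*M/6 (E(M) = M + (9 - M/6) = 9 + 5*M/6)
Y = 24 (Y = 12*2 = 24)
E(-21)/((Y*(-14))) - 2255/335 = (9 + (⅚)*(-21))/((24*(-14))) - 2255/335 = (9 - 35/2)/(-336) - 2255*1/335 = -17/2*(-1/336) - 451/67 = 17/672 - 451/67 = -301933/45024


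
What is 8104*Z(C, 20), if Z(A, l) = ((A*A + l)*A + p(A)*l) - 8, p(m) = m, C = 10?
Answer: 11280768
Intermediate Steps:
Z(A, l) = -8 + A*l + A*(l + A**2) (Z(A, l) = ((A*A + l)*A + A*l) - 8 = ((A**2 + l)*A + A*l) - 8 = ((l + A**2)*A + A*l) - 8 = (A*(l + A**2) + A*l) - 8 = (A*l + A*(l + A**2)) - 8 = -8 + A*l + A*(l + A**2))
8104*Z(C, 20) = 8104*(-8 + 10**3 + 2*10*20) = 8104*(-8 + 1000 + 400) = 8104*1392 = 11280768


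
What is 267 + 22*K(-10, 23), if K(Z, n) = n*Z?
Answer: -4793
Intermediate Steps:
K(Z, n) = Z*n
267 + 22*K(-10, 23) = 267 + 22*(-10*23) = 267 + 22*(-230) = 267 - 5060 = -4793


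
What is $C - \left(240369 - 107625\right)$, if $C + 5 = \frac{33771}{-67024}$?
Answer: $- \frac{8897402747}{67024} \approx -1.3275 \cdot 10^{5}$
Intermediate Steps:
$C = - \frac{368891}{67024}$ ($C = -5 + \frac{33771}{-67024} = -5 + 33771 \left(- \frac{1}{67024}\right) = -5 - \frac{33771}{67024} = - \frac{368891}{67024} \approx -5.5039$)
$C - \left(240369 - 107625\right) = - \frac{368891}{67024} - \left(240369 - 107625\right) = - \frac{368891}{67024} - 132744 = - \frac{8897402747}{67024}$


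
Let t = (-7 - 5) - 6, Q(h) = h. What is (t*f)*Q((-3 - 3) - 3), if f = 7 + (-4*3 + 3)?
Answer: -324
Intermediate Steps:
t = -18 (t = -12 - 6 = -18)
f = -2 (f = 7 + (-12 + 3) = 7 - 9 = -2)
(t*f)*Q((-3 - 3) - 3) = (-18*(-2))*((-3 - 3) - 3) = 36*(-6 - 3) = 36*(-9) = -324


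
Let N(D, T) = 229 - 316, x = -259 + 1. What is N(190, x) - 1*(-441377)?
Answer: 441290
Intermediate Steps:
x = -258
N(D, T) = -87
N(190, x) - 1*(-441377) = -87 - 1*(-441377) = -87 + 441377 = 441290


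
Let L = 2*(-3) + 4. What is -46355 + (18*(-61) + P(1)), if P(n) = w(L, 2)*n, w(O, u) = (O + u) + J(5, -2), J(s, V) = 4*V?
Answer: -47461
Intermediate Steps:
L = -2 (L = -6 + 4 = -2)
w(O, u) = -8 + O + u (w(O, u) = (O + u) + 4*(-2) = (O + u) - 8 = -8 + O + u)
P(n) = -8*n (P(n) = (-8 - 2 + 2)*n = -8*n)
-46355 + (18*(-61) + P(1)) = -46355 + (18*(-61) - 8*1) = -46355 + (-1098 - 8) = -46355 - 1106 = -47461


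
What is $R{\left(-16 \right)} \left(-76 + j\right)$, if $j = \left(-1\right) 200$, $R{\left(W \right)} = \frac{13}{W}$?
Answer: $\frac{897}{4} \approx 224.25$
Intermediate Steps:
$j = -200$
$R{\left(-16 \right)} \left(-76 + j\right) = \frac{13}{-16} \left(-76 - 200\right) = 13 \left(- \frac{1}{16}\right) \left(-276\right) = \left(- \frac{13}{16}\right) \left(-276\right) = \frac{897}{4}$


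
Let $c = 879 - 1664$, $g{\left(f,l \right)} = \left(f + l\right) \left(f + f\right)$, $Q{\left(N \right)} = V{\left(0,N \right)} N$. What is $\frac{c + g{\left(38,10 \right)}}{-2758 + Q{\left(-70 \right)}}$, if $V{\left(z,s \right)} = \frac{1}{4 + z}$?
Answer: $- \frac{818}{793} \approx -1.0315$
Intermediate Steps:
$Q{\left(N \right)} = \frac{N}{4}$ ($Q{\left(N \right)} = \frac{N}{4 + 0} = \frac{N}{4}$)
$g{\left(f,l \right)} = 2 f \left(f + l\right)$ ($g{\left(f,l \right)} = \left(f + l\right) 2 f = 2 f \left(f + l\right)$)
$c = -785$
$\frac{c + g{\left(38,10 \right)}}{-2758 + Q{\left(-70 \right)}} = \frac{-785 + 2 \cdot 38 \left(38 + 10\right)}{-2758 + \frac{1}{4} \left(-70\right)} = \frac{-785 + 2 \cdot 38 \cdot 48}{-2758 - \frac{35}{2}} = \frac{-785 + 3648}{- \frac{5551}{2}} = 2863 \left(- \frac{2}{5551}\right) = - \frac{818}{793}$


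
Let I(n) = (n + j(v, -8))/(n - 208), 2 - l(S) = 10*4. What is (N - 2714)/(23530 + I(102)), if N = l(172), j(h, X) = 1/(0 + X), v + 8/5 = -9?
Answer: -2333696/19952625 ≈ -0.11696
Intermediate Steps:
v = -53/5 (v = -8/5 - 9 = -53/5 ≈ -10.600)
j(h, X) = 1/X
l(S) = -38 (l(S) = 2 - 10*4 = 2 - 1*40 = 2 - 40 = -38)
N = -38
I(n) = (-1/8 + n)/(-208 + n) (I(n) = (n + 1/(-8))/(n - 208) = (n - 1/8)/(-208 + n) = (-1/8 + n)/(-208 + n))
(N - 2714)/(23530 + I(102)) = (-38 - 2714)/(23530 + (-1/8 + 102)/(-208 + 102)) = -2752/(23530 + (815/8)/(-106)) = -2752/(23530 - 1/106*815/8) = -2752/(23530 - 815/848) = -2752/19952625/848 = -2752*848/19952625 = -2333696/19952625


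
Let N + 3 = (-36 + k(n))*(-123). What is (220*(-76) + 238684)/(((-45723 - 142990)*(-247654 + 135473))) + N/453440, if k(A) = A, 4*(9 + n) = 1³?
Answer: 93249745331181/7679464575001856 ≈ 0.012143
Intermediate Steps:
n = -35/4 (n = -9 + (¼)*1³ = -9 + (¼)*1 = -9 + ¼ = -35/4 ≈ -8.7500)
N = 22005/4 (N = -3 + (-36 - 35/4)*(-123) = -3 - 179/4*(-123) = -3 + 22017/4 = 22005/4 ≈ 5501.3)
(220*(-76) + 238684)/(((-45723 - 142990)*(-247654 + 135473))) + N/453440 = (220*(-76) + 238684)/(((-45723 - 142990)*(-247654 + 135473))) + (22005/4)/453440 = (-16720 + 238684)/((-188713*(-112181))) + (22005/4)*(1/453440) = 221964/21170013053 + 4401/362752 = 93249745331181/7679464575001856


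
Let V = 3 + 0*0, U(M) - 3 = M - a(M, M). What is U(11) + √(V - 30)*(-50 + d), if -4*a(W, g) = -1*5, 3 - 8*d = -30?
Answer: 51/4 - 1101*I*√3/8 ≈ 12.75 - 238.37*I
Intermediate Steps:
d = 33/8 (d = 3/8 - ⅛*(-30) = 3/8 + 15/4 = 33/8 ≈ 4.1250)
a(W, g) = 5/4 (a(W, g) = -(-1)*5/4 = -¼*(-5) = 5/4)
U(M) = 7/4 + M (U(M) = 3 + (M - 1*5/4) = 3 + (M - 5/4) = 3 + (-5/4 + M) = 7/4 + M)
V = 3 (V = 3 + 0 = 3)
U(11) + √(V - 30)*(-50 + d) = (7/4 + 11) + √(3 - 30)*(-50 + 33/8) = 51/4 + √(-27)*(-367/8) = 51/4 + (3*I*√3)*(-367/8) = 51/4 - 1101*I*√3/8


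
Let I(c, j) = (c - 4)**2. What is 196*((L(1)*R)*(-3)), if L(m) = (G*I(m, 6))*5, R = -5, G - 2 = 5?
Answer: 926100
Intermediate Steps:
G = 7 (G = 2 + 5 = 7)
I(c, j) = (-4 + c)**2
L(m) = 35*(-4 + m)**2 (L(m) = (7*(-4 + m)**2)*5 = 35*(-4 + m)**2)
196*((L(1)*R)*(-3)) = 196*(((35*(-4 + 1)**2)*(-5))*(-3)) = 196*(((35*(-3)**2)*(-5))*(-3)) = 196*(((35*9)*(-5))*(-3)) = 196*((315*(-5))*(-3)) = 196*(-1575*(-3)) = 196*4725 = 926100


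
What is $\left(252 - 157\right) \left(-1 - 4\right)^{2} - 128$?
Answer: $2247$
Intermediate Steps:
$\left(252 - 157\right) \left(-1 - 4\right)^{2} - 128 = \left(252 - 157\right) \left(-5\right)^{2} - 128 = 95 \cdot 25 - 128 = 2375 - 128 = 2247$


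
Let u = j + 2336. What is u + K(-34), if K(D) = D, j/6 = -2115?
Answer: -10388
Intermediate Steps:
j = -12690 (j = 6*(-2115) = -12690)
u = -10354 (u = -12690 + 2336 = -10354)
u + K(-34) = -10354 - 34 = -10388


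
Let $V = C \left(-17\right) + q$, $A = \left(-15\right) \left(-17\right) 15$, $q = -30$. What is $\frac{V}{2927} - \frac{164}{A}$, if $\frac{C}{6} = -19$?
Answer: $\frac{6818072}{11195775} \approx 0.60899$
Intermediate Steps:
$C = -114$ ($C = 6 \left(-19\right) = -114$)
$A = 3825$ ($A = 255 \cdot 15 = 3825$)
$V = 1908$ ($V = \left(-114\right) \left(-17\right) - 30 = 1938 - 30 = 1908$)
$\frac{V}{2927} - \frac{164}{A} = \frac{1908}{2927} - \frac{164}{3825} = \frac{6818072}{11195775}$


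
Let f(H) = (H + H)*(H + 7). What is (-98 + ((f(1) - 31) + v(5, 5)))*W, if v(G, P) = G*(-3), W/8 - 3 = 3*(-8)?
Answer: 21504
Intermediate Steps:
W = -168 (W = 24 + 8*(3*(-8)) = 24 + 8*(-24) = 24 - 192 = -168)
v(G, P) = -3*G
f(H) = 2*H*(7 + H) (f(H) = (2*H)*(7 + H) = 2*H*(7 + H))
(-98 + ((f(1) - 31) + v(5, 5)))*W = (-98 + ((2*1*(7 + 1) - 31) - 3*5))*(-168) = (-98 + ((2*1*8 - 31) - 15))*(-168) = (-98 + ((16 - 31) - 15))*(-168) = (-98 + (-15 - 15))*(-168) = (-98 - 30)*(-168) = -128*(-168) = 21504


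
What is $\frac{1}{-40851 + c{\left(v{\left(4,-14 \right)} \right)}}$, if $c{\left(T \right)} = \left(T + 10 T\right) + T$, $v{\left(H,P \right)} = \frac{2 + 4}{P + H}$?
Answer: $- \frac{5}{204291} \approx -2.4475 \cdot 10^{-5}$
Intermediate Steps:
$v{\left(H,P \right)} = \frac{6}{H + P}$
$c{\left(T \right)} = 12 T$ ($c{\left(T \right)} = 11 T + T = 12 T$)
$\frac{1}{-40851 + c{\left(v{\left(4,-14 \right)} \right)}} = \frac{1}{-40851 + 12 \frac{6}{4 - 14}} = \frac{1}{-40851 + 12 \frac{6}{-10}} = \frac{1}{-40851 + 12 \cdot 6 \left(- \frac{1}{10}\right)} = \frac{1}{-40851 + 12 \left(- \frac{3}{5}\right)} = \frac{1}{-40851 - \frac{36}{5}} = \frac{1}{- \frac{204291}{5}} = - \frac{5}{204291}$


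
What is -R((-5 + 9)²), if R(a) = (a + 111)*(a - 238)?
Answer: 28194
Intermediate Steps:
R(a) = (-238 + a)*(111 + a) (R(a) = (111 + a)*(-238 + a) = (-238 + a)*(111 + a))
-R((-5 + 9)²) = -(-26418 + ((-5 + 9)²)² - 127*(-5 + 9)²) = -(-26418 + (4²)² - 127*4²) = -(-26418 + 16² - 127*16) = -(-26418 + 256 - 2032) = -1*(-28194) = 28194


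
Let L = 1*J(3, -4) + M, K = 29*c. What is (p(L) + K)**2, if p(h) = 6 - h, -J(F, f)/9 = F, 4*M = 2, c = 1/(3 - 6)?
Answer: 18769/36 ≈ 521.36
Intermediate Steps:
c = -1/3 (c = 1/(-3) = -1/3 ≈ -0.33333)
M = 1/2 (M = (1/4)*2 = 1/2 ≈ 0.50000)
J(F, f) = -9*F
K = -29/3 (K = 29*(-1/3) = -29/3 ≈ -9.6667)
L = -53/2 (L = 1*(-9*3) + 1/2 = 1*(-27) + 1/2 = -27 + 1/2 = -53/2 ≈ -26.500)
(p(L) + K)**2 = ((6 - 1*(-53/2)) - 29/3)**2 = ((6 + 53/2) - 29/3)**2 = (65/2 - 29/3)**2 = (137/6)**2 = 18769/36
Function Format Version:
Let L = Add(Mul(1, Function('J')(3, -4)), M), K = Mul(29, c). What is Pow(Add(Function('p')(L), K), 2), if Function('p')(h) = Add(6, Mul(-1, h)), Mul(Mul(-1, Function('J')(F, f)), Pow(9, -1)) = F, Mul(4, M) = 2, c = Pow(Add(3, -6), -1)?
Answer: Rational(18769, 36) ≈ 521.36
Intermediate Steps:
c = Rational(-1, 3) (c = Pow(-3, -1) = Rational(-1, 3) ≈ -0.33333)
M = Rational(1, 2) (M = Mul(Rational(1, 4), 2) = Rational(1, 2) ≈ 0.50000)
Function('J')(F, f) = Mul(-9, F)
K = Rational(-29, 3) (K = Mul(29, Rational(-1, 3)) = Rational(-29, 3) ≈ -9.6667)
L = Rational(-53, 2) (L = Add(Mul(1, Mul(-9, 3)), Rational(1, 2)) = Add(Mul(1, -27), Rational(1, 2)) = Add(-27, Rational(1, 2)) = Rational(-53, 2) ≈ -26.500)
Pow(Add(Function('p')(L), K), 2) = Pow(Add(Add(6, Mul(-1, Rational(-53, 2))), Rational(-29, 3)), 2) = Pow(Add(Add(6, Rational(53, 2)), Rational(-29, 3)), 2) = Pow(Add(Rational(65, 2), Rational(-29, 3)), 2) = Pow(Rational(137, 6), 2) = Rational(18769, 36)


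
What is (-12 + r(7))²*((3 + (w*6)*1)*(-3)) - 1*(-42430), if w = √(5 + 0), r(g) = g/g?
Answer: 41341 - 2178*√5 ≈ 36471.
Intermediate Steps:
r(g) = 1
w = √5 ≈ 2.2361
(-12 + r(7))²*((3 + (w*6)*1)*(-3)) - 1*(-42430) = (-12 + 1)²*((3 + (√5*6)*1)*(-3)) - 1*(-42430) = (-11)²*((3 + (6*√5)*1)*(-3)) + 42430 = 121*((3 + 6*√5)*(-3)) + 42430 = 121*(-9 - 18*√5) + 42430 = (-1089 - 2178*√5) + 42430 = 41341 - 2178*√5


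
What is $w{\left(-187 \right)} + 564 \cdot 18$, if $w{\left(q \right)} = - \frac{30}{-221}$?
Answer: $\frac{2243622}{221} \approx 10152.0$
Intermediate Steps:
$w{\left(q \right)} = \frac{30}{221}$ ($w{\left(q \right)} = \left(-30\right) \left(- \frac{1}{221}\right) = \frac{30}{221}$)
$w{\left(-187 \right)} + 564 \cdot 18 = \frac{30}{221} + 564 \cdot 18 = \frac{30}{221} + 10152 = \frac{2243622}{221}$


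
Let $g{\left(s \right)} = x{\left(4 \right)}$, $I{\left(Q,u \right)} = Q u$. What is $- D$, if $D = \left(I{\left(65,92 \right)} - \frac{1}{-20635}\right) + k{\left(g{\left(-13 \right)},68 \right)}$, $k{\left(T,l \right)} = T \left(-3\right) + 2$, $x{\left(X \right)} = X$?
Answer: $- \frac{123190951}{20635} \approx -5970.0$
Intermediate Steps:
$g{\left(s \right)} = 4$
$k{\left(T,l \right)} = 2 - 3 T$ ($k{\left(T,l \right)} = - 3 T + 2 = 2 - 3 T$)
$D = \frac{123190951}{20635}$ ($D = \left(65 \cdot 92 - \frac{1}{-20635}\right) + \left(2 - 12\right) = \left(5980 - - \frac{1}{20635}\right) + \left(2 - 12\right) = \left(5980 + \frac{1}{20635}\right) - 10 = \frac{123397301}{20635} - 10 = \frac{123190951}{20635} \approx 5970.0$)
$- D = \left(-1\right) \frac{123190951}{20635} = - \frac{123190951}{20635}$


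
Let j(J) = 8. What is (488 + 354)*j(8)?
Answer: 6736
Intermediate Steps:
(488 + 354)*j(8) = (488 + 354)*8 = 842*8 = 6736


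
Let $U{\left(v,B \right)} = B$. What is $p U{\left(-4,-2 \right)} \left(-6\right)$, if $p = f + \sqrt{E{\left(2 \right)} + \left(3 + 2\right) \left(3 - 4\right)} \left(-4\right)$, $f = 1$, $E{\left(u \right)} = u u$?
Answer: $12 - 48 i \approx 12.0 - 48.0 i$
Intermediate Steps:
$E{\left(u \right)} = u^{2}$
$p = 1 - 4 i$ ($p = 1 + \sqrt{2^{2} + \left(3 + 2\right) \left(3 - 4\right)} \left(-4\right) = 1 + \sqrt{4 + 5 \left(-1\right)} \left(-4\right) = 1 + \sqrt{4 - 5} \left(-4\right) = 1 + \sqrt{-1} \left(-4\right) = 1 + i \left(-4\right) = 1 - 4 i \approx 1.0 - 4.0 i$)
$p U{\left(-4,-2 \right)} \left(-6\right) = \left(1 - 4 i\right) \left(-2\right) \left(-6\right) = \left(-2 + 8 i\right) \left(-6\right) = 12 - 48 i$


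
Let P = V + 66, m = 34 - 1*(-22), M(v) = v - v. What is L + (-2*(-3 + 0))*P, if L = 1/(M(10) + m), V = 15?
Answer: 27217/56 ≈ 486.02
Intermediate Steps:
M(v) = 0
m = 56 (m = 34 + 22 = 56)
L = 1/56 (L = 1/(0 + 56) = 1/56 ≈ 0.017857)
P = 81 (P = 15 + 66 = 81)
L + (-2*(-3 + 0))*P = 1/56 - 2*(-3 + 0)*81 = 1/56 - 2*(-3)*81 = 1/56 + 6*81 = 1/56 + 486 = 27217/56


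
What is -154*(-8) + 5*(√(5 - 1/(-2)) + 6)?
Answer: 1262 + 5*√22/2 ≈ 1273.7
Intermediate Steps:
-154*(-8) + 5*(√(5 - 1/(-2)) + 6) = 1232 + 5*(√(5 - 1*(-½)) + 6) = 1232 + 5*(√(5 + ½) + 6) = 1232 + 5*(√(11/2) + 6) = 1232 + 5*(√22/2 + 6) = 1232 + 5*(6 + √22/2) = 1232 + (30 + 5*√22/2) = 1262 + 5*√22/2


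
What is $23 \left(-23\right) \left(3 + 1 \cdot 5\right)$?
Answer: $-4232$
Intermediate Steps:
$23 \left(-23\right) \left(3 + 1 \cdot 5\right) = - 529 \left(3 + 5\right) = \left(-529\right) 8 = -4232$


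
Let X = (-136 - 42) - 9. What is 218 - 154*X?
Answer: 29016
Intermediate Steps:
X = -187 (X = -178 - 9 = -187)
218 - 154*X = 218 - 154*(-187) = 218 + 28798 = 29016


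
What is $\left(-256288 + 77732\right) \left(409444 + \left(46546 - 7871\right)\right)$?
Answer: $-80014336164$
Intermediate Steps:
$\left(-256288 + 77732\right) \left(409444 + \left(46546 - 7871\right)\right) = - 178556 \left(409444 + 38675\right) = \left(-178556\right) 448119 = -80014336164$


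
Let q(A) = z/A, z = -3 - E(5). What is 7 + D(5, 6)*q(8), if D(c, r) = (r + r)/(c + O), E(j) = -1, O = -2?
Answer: 6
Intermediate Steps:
D(c, r) = 2*r/(-2 + c) (D(c, r) = (r + r)/(c - 2) = (2*r)/(-2 + c) = 2*r/(-2 + c))
z = -2 (z = -3 - 1*(-1) = -3 + 1 = -2)
q(A) = -2/A
7 + D(5, 6)*q(8) = 7 + (2*6/(-2 + 5))*(-2/8) = 7 + (2*6/3)*(-2*⅛) = 7 + (2*6*(⅓))*(-¼) = 7 + 4*(-¼) = 7 - 1 = 6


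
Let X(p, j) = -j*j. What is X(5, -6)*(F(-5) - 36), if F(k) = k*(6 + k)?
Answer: 1476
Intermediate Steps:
X(p, j) = -j**2
X(5, -6)*(F(-5) - 36) = (-1*(-6)**2)*(-5*(6 - 5) - 36) = (-1*36)*(-5*1 - 36) = -36*(-5 - 36) = -36*(-41) = 1476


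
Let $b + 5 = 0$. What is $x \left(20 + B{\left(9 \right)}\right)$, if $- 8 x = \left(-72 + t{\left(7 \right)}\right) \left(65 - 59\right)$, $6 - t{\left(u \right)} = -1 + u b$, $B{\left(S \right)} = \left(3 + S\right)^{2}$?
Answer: $3690$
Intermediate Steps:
$b = -5$ ($b = -5 + 0 = -5$)
$t{\left(u \right)} = 7 + 5 u$ ($t{\left(u \right)} = 6 - \left(-1 + u \left(-5\right)\right) = 6 - \left(-1 - 5 u\right) = 6 + \left(1 + 5 u\right) = 7 + 5 u$)
$x = \frac{45}{2}$ ($x = - \frac{\left(-72 + \left(7 + 5 \cdot 7\right)\right) \left(65 - 59\right)}{8} = - \frac{\left(-72 + \left(7 + 35\right)\right) 6}{8} = - \frac{\left(-72 + 42\right) 6}{8} = - \frac{\left(-30\right) 6}{8} = \left(- \frac{1}{8}\right) \left(-180\right) = \frac{45}{2} \approx 22.5$)
$x \left(20 + B{\left(9 \right)}\right) = \frac{45 \left(20 + \left(3 + 9\right)^{2}\right)}{2} = \frac{45 \left(20 + 12^{2}\right)}{2} = \frac{45 \left(20 + 144\right)}{2} = \frac{45}{2} \cdot 164 = 3690$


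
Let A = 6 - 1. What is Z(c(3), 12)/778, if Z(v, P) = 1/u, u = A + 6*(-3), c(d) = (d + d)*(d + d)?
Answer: -1/10114 ≈ -9.8873e-5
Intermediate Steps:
A = 5
c(d) = 4*d**2 (c(d) = (2*d)*(2*d) = 4*d**2)
u = -13 (u = 5 + 6*(-3) = 5 - 18 = -13)
Z(v, P) = -1/13 (Z(v, P) = 1/(-13) = -1/13)
Z(c(3), 12)/778 = -1/13/778 = -1/13*1/778 = -1/10114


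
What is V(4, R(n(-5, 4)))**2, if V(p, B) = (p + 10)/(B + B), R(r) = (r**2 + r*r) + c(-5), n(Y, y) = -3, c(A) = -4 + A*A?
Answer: 49/1521 ≈ 0.032216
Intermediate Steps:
c(A) = -4 + A**2
R(r) = 21 + 2*r**2 (R(r) = (r**2 + r*r) + (-4 + (-5)**2) = (r**2 + r**2) + (-4 + 25) = 2*r**2 + 21 = 21 + 2*r**2)
V(p, B) = (10 + p)/(2*B) (V(p, B) = (10 + p)/((2*B)) = (10 + p)*(1/(2*B)) = (10 + p)/(2*B))
V(4, R(n(-5, 4)))**2 = ((10 + 4)/(2*(21 + 2*(-3)**2)))**2 = ((1/2)*14/(21 + 2*9))**2 = ((1/2)*14/(21 + 18))**2 = ((1/2)*14/39)**2 = ((1/2)*(1/39)*14)**2 = (7/39)**2 = 49/1521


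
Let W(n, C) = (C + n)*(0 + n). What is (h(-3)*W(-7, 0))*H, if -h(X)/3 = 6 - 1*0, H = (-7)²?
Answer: -43218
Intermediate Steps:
W(n, C) = n*(C + n) (W(n, C) = (C + n)*n = n*(C + n))
H = 49
h(X) = -18 (h(X) = -3*(6 - 1*0) = -3*(6 + 0) = -3*6 = -18)
(h(-3)*W(-7, 0))*H = -(-126)*(0 - 7)*49 = -(-126)*(-7)*49 = -18*49*49 = -882*49 = -43218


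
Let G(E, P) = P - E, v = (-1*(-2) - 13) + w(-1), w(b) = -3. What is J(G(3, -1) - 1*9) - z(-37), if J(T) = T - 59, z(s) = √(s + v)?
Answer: -72 - I*√51 ≈ -72.0 - 7.1414*I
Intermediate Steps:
v = -14 (v = (-1*(-2) - 13) - 3 = (2 - 13) - 3 = -11 - 3 = -14)
z(s) = √(-14 + s) (z(s) = √(s - 14) = √(-14 + s))
J(T) = -59 + T
J(G(3, -1) - 1*9) - z(-37) = (-59 + ((-1 - 1*3) - 1*9)) - √(-14 - 37) = (-59 + ((-1 - 3) - 9)) - √(-51) = (-59 + (-4 - 9)) - I*√51 = (-59 - 13) - I*√51 = -72 - I*√51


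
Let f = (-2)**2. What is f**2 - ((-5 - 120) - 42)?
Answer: 183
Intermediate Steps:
f = 4
f**2 - ((-5 - 120) - 42) = 4**2 - ((-5 - 120) - 42) = 16 - (-125 - 42) = 16 - 1*(-167) = 16 + 167 = 183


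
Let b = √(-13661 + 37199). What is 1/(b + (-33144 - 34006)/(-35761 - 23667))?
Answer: -997647550/20781085953623 + 882921796*√23538/20781085953623 ≈ 0.0064704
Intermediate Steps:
b = √23538 ≈ 153.42
1/(b + (-33144 - 34006)/(-35761 - 23667)) = 1/(√23538 + (-33144 - 34006)/(-35761 - 23667)) = 1/(√23538 - 67150/(-59428)) = 1/(√23538 - 67150*(-1/59428)) = 1/(√23538 + 33575/29714) = 1/(33575/29714 + √23538)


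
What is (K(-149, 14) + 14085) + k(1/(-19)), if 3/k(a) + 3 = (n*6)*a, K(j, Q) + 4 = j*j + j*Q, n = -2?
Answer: 512921/15 ≈ 34195.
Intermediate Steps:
K(j, Q) = -4 + j² + Q*j (K(j, Q) = -4 + (j*j + j*Q) = -4 + (j² + Q*j) = -4 + j² + Q*j)
k(a) = 3/(-3 - 12*a) (k(a) = 3/(-3 + (-2*6)*a) = 3/(-3 - 12*a))
(K(-149, 14) + 14085) + k(1/(-19)) = ((-4 + (-149)² + 14*(-149)) + 14085) + 1/(-1 - 4/(-19)) = ((-4 + 22201 - 2086) + 14085) + 1/(-1 - 4*(-1/19)) = (20111 + 14085) + 1/(-1 + 4/19) = 34196 + 1/(-15/19) = 34196 - 19/15 = 512921/15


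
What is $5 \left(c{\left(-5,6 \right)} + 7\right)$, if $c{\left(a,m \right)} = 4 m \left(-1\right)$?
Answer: $-85$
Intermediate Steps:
$c{\left(a,m \right)} = - 4 m$
$5 \left(c{\left(-5,6 \right)} + 7\right) = 5 \left(\left(-4\right) 6 + 7\right) = 5 \left(-24 + 7\right) = 5 \left(-17\right) = -85$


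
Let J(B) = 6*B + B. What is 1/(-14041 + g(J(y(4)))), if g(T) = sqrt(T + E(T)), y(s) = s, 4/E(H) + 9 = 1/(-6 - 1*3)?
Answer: -575681/8083135791 - sqrt(46330)/8083135791 ≈ -7.1247e-5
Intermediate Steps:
E(H) = -18/41 (E(H) = 4/(-9 + 1/(-6 - 1*3)) = 4/(-9 + 1/(-6 - 3)) = 4/(-9 + 1/(-9)) = 4/(-9 - 1/9) = 4/(-82/9) = 4*(-9/82) = -18/41)
J(B) = 7*B
g(T) = sqrt(-18/41 + T) (g(T) = sqrt(T - 18/41) = sqrt(-18/41 + T))
1/(-14041 + g(J(y(4)))) = 1/(-14041 + sqrt(-738 + 1681*(7*4))/41) = 1/(-14041 + sqrt(-738 + 1681*28)/41) = 1/(-14041 + sqrt(-738 + 47068)/41) = 1/(-14041 + sqrt(46330)/41)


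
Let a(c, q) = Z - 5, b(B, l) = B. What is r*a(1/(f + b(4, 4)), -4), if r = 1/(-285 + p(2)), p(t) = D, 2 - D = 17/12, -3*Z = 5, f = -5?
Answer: 80/3413 ≈ 0.023440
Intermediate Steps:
Z = -5/3 (Z = -1/3*5 = -5/3 ≈ -1.6667)
D = 7/12 (D = 2 - 17/12 = 7/12 ≈ 0.58333)
a(c, q) = -20/3 (a(c, q) = -5/3 - 5 = -20/3)
p(t) = 7/12
r = -12/3413 (r = 1/(-285 + 7/12) = 1/(-3413/12) = -12/3413 ≈ -0.0035160)
r*a(1/(f + b(4, 4)), -4) = -12/3413*(-20/3) = 80/3413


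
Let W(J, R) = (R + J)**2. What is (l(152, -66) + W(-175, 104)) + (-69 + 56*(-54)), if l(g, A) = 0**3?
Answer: 1948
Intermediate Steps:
W(J, R) = (J + R)**2
l(g, A) = 0
(l(152, -66) + W(-175, 104)) + (-69 + 56*(-54)) = (0 + (-175 + 104)**2) + (-69 + 56*(-54)) = (0 + (-71)**2) + (-69 - 3024) = (0 + 5041) - 3093 = 5041 - 3093 = 1948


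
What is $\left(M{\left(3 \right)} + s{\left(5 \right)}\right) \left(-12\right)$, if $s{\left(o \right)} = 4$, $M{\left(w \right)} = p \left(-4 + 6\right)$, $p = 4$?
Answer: $-144$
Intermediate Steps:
$M{\left(w \right)} = 8$ ($M{\left(w \right)} = 4 \left(-4 + 6\right) = 4 \cdot 2 = 8$)
$\left(M{\left(3 \right)} + s{\left(5 \right)}\right) \left(-12\right) = \left(8 + 4\right) \left(-12\right) = 12 \left(-12\right) = -144$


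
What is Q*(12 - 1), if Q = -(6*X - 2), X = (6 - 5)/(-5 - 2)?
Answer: 220/7 ≈ 31.429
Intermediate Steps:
X = -⅐ (X = 1/(-7) = 1*(-⅐) = -⅐ ≈ -0.14286)
Q = 20/7 (Q = -(6*(-⅐) - 2) = -(-6/7 - 2) = -1*(-20/7) = 20/7 ≈ 2.8571)
Q*(12 - 1) = 20*(12 - 1)/7 = (20/7)*11 = 220/7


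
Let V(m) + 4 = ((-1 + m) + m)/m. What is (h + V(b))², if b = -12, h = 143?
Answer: 2866249/144 ≈ 19905.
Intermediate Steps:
V(m) = -4 + (-1 + 2*m)/m (V(m) = -4 + ((-1 + m) + m)/m = -4 + (-1 + 2*m)/m)
(h + V(b))² = (143 + (-2 - 1/(-12)))² = (143 + (-2 - 1*(-1/12)))² = (143 + (-2 + 1/12))² = (143 - 23/12)² = (1693/12)² = 2866249/144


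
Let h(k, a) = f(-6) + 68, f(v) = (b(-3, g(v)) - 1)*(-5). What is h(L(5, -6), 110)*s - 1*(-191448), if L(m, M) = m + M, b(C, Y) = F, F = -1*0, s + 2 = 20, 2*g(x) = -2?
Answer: 192762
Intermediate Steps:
g(x) = -1 (g(x) = (½)*(-2) = -1)
s = 18 (s = -2 + 20 = 18)
F = 0
b(C, Y) = 0
f(v) = 5 (f(v) = (0 - 1)*(-5) = -1*(-5) = 5)
L(m, M) = M + m
h(k, a) = 73 (h(k, a) = 5 + 68 = 73)
h(L(5, -6), 110)*s - 1*(-191448) = 73*18 - 1*(-191448) = 1314 + 191448 = 192762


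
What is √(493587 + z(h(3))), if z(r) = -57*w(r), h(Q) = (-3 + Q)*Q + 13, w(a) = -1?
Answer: 2*√123411 ≈ 702.60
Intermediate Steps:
h(Q) = 13 + Q*(-3 + Q) (h(Q) = Q*(-3 + Q) + 13 = 13 + Q*(-3 + Q))
z(r) = 57 (z(r) = -57*(-1) = 57)
√(493587 + z(h(3))) = √(493587 + 57) = √493644 = 2*√123411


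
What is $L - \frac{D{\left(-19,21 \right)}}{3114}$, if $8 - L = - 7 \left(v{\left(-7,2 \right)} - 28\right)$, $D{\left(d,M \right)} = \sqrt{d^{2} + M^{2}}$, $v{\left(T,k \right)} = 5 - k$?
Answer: $-167 - \frac{\sqrt{802}}{3114} \approx -167.01$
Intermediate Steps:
$D{\left(d,M \right)} = \sqrt{M^{2} + d^{2}}$
$L = -167$ ($L = 8 - - 7 \left(\left(5 - 2\right) - 28\right) = 8 - - 7 \left(3 - 28\right) = 8 - \left(-7\right) \left(-25\right) = 8 - 175 = -167$)
$L - \frac{D{\left(-19,21 \right)}}{3114} = -167 - \frac{\sqrt{21^{2} + \left(-19\right)^{2}}}{3114} = -167 - \sqrt{441 + 361} \cdot \frac{1}{3114} = -167 - \sqrt{802} \cdot \frac{1}{3114} = -167 - \frac{\sqrt{802}}{3114}$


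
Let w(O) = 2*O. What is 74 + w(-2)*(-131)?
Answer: 598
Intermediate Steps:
74 + w(-2)*(-131) = 74 + (2*(-2))*(-131) = 74 - 4*(-131) = 74 + 524 = 598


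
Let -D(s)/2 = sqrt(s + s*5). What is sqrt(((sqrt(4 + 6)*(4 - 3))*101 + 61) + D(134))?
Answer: sqrt(61 - 4*sqrt(201) + 101*sqrt(10)) ≈ 17.991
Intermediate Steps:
D(s) = -2*sqrt(6)*sqrt(s) (D(s) = -2*sqrt(s + s*5) = -2*sqrt(s + 5*s) = -2*sqrt(6)*sqrt(s))
sqrt(((sqrt(4 + 6)*(4 - 3))*101 + 61) + D(134)) = sqrt(((sqrt(4 + 6)*(4 - 3))*101 + 61) - 2*sqrt(6)*sqrt(134)) = sqrt(((sqrt(10)*1)*101 + 61) - 4*sqrt(201)) = sqrt((sqrt(10)*101 + 61) - 4*sqrt(201)) = sqrt((101*sqrt(10) + 61) - 4*sqrt(201)) = sqrt((61 + 101*sqrt(10)) - 4*sqrt(201)) = sqrt(61 - 4*sqrt(201) + 101*sqrt(10))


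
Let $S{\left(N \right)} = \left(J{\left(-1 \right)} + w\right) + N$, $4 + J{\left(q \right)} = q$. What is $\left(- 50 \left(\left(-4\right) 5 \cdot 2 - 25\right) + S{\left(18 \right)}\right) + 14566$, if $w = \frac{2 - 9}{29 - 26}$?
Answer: $\frac{53480}{3} \approx 17827.0$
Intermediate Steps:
$J{\left(q \right)} = -4 + q$
$w = - \frac{7}{3} \approx -2.3333$
$S{\left(N \right)} = - \frac{22}{3} + N$ ($S{\left(N \right)} = \left(\left(-4 - 1\right) - \frac{7}{3}\right) + N = \left(-5 - \frac{7}{3}\right) + N = - \frac{22}{3} + N$)
$\left(- 50 \left(\left(-4\right) 5 \cdot 2 - 25\right) + S{\left(18 \right)}\right) + 14566 = \left(- 50 \left(\left(-4\right) 5 \cdot 2 - 25\right) + \left(- \frac{22}{3} + 18\right)\right) + 14566 = \left(- 50 \left(\left(-20\right) 2 - 25\right) + \frac{32}{3}\right) + 14566 = \left(- 50 \left(-40 - 25\right) + \frac{32}{3}\right) + 14566 = \left(\left(-50\right) \left(-65\right) + \frac{32}{3}\right) + 14566 = \left(3250 + \frac{32}{3}\right) + 14566 = \frac{9782}{3} + 14566 = \frac{53480}{3}$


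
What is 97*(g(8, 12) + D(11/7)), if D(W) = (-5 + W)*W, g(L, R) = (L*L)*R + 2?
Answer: 3634202/49 ≈ 74167.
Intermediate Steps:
g(L, R) = 2 + R*L**2 (g(L, R) = L**2*R + 2 = R*L**2 + 2 = 2 + R*L**2)
D(W) = W*(-5 + W)
97*(g(8, 12) + D(11/7)) = 97*((2 + 12*8**2) + (11/7)*(-5 + 11/7)) = 97*((2 + 12*64) + (11*(1/7))*(-5 + 11*(1/7))) = 97*((2 + 768) + 11*(-5 + 11/7)/7) = 97*(770 + (11/7)*(-24/7)) = 97*(770 - 264/49) = 97*(37466/49) = 3634202/49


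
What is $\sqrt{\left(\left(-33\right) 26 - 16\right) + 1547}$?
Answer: $\sqrt{673} \approx 25.942$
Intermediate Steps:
$\sqrt{\left(\left(-33\right) 26 - 16\right) + 1547} = \sqrt{\left(-858 - 16\right) + 1547} = \sqrt{-874 + 1547} = \sqrt{673}$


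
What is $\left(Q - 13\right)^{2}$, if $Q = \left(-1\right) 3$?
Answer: $256$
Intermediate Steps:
$Q = -3$
$\left(Q - 13\right)^{2} = \left(-3 - 13\right)^{2} = \left(-16\right)^{2} = 256$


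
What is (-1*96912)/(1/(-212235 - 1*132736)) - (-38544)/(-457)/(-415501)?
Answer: 6348168085083335808/189883957 ≈ 3.3432e+10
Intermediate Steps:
(-1*96912)/(1/(-212235 - 1*132736)) - (-38544)/(-457)/(-415501) = -96912/(1/(-212235 - 132736)) - (-38544)*(-1)/457*(-1/415501) = -96912/(1/(-344971)) - 44*876/457*(-1/415501) = -96912/(-1/344971) - 38544/457*(-1/415501) = -96912*(-344971) + 38544/189883957 = 33431829552 + 38544/189883957 = 6348168085083335808/189883957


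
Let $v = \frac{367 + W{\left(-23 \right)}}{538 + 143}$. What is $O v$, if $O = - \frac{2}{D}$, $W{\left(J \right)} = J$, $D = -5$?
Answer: $\frac{688}{3405} \approx 0.20206$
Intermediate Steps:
$v = \frac{344}{681}$ ($v = \frac{367 - 23}{538 + 143} = \frac{344}{681} \approx 0.50514$)
$O = \frac{2}{5}$ ($O = - \frac{2}{-5} = \left(-2\right) \left(- \frac{1}{5}\right) = \frac{2}{5} \approx 0.4$)
$O v = \frac{2}{5} \cdot \frac{344}{681} = \frac{688}{3405}$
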